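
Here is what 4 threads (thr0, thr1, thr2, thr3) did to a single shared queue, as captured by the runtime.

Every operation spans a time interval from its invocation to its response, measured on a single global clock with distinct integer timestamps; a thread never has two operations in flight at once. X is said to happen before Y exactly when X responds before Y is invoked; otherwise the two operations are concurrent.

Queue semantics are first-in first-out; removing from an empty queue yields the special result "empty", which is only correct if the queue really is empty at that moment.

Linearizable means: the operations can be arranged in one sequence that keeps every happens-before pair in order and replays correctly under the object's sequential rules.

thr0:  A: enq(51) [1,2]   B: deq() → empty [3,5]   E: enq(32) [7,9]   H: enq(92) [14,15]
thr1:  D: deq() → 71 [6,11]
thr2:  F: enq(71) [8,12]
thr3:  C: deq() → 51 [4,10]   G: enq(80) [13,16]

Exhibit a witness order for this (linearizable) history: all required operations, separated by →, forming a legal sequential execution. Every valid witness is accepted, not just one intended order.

step 1: A enq(51) — queue <51>
step 2: C deq() → 51 — queue <>
step 3: B deq() → empty — queue <>
step 4: F enq(71) — queue <71>
step 5: D deq() → 71 — queue <>
step 6: E enq(32) — queue <32>
step 7: G enq(80) — queue <32,80>
step 8: H enq(92) — queue <32,80,92>

A → C → B → F → D → E → G → H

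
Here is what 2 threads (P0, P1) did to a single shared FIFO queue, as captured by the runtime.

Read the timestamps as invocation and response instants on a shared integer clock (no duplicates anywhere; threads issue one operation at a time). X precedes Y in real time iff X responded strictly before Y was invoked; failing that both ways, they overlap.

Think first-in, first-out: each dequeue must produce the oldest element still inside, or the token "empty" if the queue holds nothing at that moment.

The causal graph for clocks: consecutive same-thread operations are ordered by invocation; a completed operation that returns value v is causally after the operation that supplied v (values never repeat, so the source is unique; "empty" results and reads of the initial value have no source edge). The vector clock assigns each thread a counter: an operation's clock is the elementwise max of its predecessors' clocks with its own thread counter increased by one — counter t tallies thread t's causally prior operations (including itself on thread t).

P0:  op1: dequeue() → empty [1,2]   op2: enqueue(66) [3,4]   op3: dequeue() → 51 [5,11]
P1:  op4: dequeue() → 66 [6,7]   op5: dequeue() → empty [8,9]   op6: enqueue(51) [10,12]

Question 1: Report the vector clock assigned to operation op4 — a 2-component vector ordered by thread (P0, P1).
Answer: (2, 1)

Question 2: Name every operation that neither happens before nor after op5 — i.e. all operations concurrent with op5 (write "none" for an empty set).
Answer: op3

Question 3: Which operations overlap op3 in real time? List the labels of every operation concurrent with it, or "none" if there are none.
Answer: op4, op5, op6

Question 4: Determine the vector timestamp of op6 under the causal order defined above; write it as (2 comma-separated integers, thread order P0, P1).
Answer: (2, 3)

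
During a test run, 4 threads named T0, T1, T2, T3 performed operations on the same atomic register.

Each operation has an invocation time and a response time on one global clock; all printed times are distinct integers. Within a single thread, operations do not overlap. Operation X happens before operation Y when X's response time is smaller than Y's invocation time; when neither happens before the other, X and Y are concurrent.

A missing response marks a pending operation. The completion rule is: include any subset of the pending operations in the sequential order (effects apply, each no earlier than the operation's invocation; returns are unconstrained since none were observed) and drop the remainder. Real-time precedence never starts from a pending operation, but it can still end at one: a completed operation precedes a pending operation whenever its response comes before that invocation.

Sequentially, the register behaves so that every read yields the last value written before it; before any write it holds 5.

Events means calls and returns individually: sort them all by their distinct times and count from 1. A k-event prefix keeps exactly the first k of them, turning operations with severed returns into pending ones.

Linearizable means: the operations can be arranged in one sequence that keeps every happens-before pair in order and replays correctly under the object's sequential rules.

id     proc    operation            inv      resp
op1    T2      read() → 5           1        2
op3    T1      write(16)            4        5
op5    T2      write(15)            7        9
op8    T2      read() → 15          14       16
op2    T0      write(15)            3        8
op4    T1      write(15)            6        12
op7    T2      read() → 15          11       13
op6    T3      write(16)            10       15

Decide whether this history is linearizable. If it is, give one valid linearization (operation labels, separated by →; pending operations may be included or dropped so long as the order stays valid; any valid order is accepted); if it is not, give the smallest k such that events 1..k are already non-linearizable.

step 1: op1 read() → 5 — value 5
step 2: op2 write(15) — value 15
step 3: op3 write(16) — value 16
step 4: op4 write(15) — value 15
step 5: op5 write(15) — value 15
step 6: op7 read() → 15 — value 15
step 7: op8 read() → 15 — value 15
step 8: op6 write(16) — value 16

linearizable — witness: op1 → op2 → op3 → op4 → op5 → op7 → op8 → op6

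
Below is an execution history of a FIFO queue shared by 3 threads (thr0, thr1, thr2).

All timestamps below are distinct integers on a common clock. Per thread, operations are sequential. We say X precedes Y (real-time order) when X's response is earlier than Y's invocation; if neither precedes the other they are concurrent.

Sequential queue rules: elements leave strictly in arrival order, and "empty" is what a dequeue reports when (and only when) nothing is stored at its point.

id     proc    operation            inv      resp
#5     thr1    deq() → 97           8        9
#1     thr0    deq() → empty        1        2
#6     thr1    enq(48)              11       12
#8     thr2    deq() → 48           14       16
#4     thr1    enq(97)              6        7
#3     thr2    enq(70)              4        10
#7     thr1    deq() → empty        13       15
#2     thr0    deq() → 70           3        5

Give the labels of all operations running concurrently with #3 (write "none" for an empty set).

#2, #4, #5

#3 runs from 4 to 10; window-overlapping ops are concurrent
#1 [1,2]: before
#2 [3,5]: concurrent
#4 [6,7]: concurrent
#5 [8,9]: concurrent
#6 [11,12]: after
#7 [13,15]: after
#8 [14,16]: after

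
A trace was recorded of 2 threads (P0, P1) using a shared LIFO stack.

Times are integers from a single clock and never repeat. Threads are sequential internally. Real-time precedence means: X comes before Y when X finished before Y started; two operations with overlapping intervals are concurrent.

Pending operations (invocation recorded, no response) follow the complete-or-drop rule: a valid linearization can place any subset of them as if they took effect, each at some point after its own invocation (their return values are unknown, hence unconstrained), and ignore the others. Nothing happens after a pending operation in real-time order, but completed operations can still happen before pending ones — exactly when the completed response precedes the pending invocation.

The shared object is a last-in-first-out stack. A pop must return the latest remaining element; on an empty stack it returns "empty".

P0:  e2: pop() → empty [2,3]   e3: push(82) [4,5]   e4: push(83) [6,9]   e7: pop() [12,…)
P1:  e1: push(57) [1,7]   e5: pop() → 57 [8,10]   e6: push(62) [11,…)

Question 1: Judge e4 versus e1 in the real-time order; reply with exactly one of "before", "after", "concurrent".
e4 spans [6,9], e1 spans [1,7]
the intervals overlap in both directions

concurrent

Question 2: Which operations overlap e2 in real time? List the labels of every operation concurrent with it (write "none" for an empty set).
e2 runs from 2 to 3; window-overlapping ops are concurrent
e1 [1,7]: concurrent
e3 [4,5]: after
e4 [6,9]: after
e5 [8,10]: after
e6 [11,…): after
e7 [12,…): after

e1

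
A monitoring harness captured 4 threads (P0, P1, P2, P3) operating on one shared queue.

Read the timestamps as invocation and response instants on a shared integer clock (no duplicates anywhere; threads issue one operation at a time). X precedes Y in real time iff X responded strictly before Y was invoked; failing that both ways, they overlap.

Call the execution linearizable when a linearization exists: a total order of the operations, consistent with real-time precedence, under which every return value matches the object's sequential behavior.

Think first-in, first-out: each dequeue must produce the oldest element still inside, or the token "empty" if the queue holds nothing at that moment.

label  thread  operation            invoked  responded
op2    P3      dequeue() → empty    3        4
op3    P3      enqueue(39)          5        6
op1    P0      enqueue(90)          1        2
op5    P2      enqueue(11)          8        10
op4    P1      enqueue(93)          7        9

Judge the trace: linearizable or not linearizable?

not linearizable

already the first 4 events (up to op2's response at time 4) admit no linearization; the first 3 still do
a single order respects real time; the 2 completed queue operations fail replay along it
one such order, op1, op2, breaks at step 2 where op2 dequeue() → empty is illegal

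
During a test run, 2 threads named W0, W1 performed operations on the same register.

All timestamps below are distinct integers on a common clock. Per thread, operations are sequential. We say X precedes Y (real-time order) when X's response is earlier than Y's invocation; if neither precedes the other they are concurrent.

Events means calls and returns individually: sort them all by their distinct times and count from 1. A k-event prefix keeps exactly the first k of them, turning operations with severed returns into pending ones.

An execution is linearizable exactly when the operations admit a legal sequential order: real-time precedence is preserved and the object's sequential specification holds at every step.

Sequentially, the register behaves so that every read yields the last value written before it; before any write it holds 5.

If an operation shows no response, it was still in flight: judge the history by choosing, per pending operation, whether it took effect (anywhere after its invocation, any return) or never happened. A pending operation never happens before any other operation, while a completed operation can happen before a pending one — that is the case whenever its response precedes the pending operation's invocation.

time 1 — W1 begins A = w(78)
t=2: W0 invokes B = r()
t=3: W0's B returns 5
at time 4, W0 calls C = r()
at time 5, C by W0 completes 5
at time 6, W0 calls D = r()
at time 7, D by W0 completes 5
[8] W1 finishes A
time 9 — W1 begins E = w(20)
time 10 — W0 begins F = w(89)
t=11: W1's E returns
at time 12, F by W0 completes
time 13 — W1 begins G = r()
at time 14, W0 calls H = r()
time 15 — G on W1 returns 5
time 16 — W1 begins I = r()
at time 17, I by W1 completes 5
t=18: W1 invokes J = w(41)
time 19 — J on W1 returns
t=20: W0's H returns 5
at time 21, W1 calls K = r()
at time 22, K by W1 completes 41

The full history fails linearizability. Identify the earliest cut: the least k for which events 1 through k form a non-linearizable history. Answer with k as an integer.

events 1..14 are still linearizable — one witness is B, C, D, A, E, F:
step 1: B r() → 5 — value 5
step 2: C r() → 5 — value 5
step 3: D r() → 5 — value 5
step 4: A w(78) — value 78
step 5: E w(20) — value 20
step 6: F w(89) — value 89
with event 15 included (G responding at time 15), all real-time-consistent orders fail
including or dropping the 1 pending operation (H) in any combination fails
for example A, B, C, D, E, F, G (pending dropped) fails at step 2: B r() → 5 is not legal there
for example A, B, C, D, F, E, G (pending dropped) fails at step 2: B r() → 5 is not legal there

15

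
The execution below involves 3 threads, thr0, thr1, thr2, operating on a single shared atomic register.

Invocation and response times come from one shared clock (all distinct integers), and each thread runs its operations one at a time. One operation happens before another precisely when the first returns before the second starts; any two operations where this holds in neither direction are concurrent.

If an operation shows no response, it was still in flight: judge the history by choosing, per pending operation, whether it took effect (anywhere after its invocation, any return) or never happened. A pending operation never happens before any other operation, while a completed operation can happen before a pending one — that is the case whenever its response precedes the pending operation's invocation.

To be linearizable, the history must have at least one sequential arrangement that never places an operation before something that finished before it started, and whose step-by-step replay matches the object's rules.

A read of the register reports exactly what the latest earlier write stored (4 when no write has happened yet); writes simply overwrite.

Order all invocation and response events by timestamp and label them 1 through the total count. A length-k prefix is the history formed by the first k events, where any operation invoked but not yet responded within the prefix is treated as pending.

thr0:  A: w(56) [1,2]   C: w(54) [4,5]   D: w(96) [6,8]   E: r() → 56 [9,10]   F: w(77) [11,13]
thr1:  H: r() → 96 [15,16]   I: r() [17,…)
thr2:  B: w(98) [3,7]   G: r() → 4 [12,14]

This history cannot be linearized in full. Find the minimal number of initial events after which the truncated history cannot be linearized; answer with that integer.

10

events 1..9 are still linearizable — one witness is A, B, C, D:
1. A w(56), leaving value 56
2. B w(98), leaving value 98
3. C w(54), leaving value 54
4. D w(96), leaving value 96
include event 10 — E responding at 10 — and every candidate order breaks
take A, B, C, D, E: step 5 already fails, because E r() → 56 cannot occur there
take A, C, B, D, E: step 5 already fails, because E r() → 56 cannot occur there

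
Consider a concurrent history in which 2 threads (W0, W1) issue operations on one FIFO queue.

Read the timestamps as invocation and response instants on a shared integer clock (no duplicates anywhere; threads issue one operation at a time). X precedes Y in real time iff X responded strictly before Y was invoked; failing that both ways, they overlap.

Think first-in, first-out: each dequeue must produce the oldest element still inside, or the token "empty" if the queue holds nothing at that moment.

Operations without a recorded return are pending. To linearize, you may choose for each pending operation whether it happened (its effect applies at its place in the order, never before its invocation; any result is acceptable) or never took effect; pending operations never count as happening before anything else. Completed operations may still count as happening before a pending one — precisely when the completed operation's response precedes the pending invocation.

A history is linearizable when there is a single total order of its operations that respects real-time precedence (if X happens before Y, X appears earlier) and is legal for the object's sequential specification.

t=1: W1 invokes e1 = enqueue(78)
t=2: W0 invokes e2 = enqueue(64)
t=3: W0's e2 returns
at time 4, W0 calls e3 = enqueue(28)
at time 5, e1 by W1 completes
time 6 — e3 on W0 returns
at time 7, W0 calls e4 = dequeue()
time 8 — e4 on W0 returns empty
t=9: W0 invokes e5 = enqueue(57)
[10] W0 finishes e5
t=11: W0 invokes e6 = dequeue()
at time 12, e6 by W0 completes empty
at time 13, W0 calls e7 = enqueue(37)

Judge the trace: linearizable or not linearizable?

not linearizable

through event 7 a valid linearization exists; event 8 (e4 responding at time 8) ends that
all 3 real-time-respecting orders fail — 4 completed FIFO queue operations, no legal replay
sample order e1, e2, e3, e4 stalls at step 4 — e4 dequeue() → empty has no legal effect
sample order e2, e1, e3, e4 stalls at step 4 — e4 dequeue() → empty has no legal effect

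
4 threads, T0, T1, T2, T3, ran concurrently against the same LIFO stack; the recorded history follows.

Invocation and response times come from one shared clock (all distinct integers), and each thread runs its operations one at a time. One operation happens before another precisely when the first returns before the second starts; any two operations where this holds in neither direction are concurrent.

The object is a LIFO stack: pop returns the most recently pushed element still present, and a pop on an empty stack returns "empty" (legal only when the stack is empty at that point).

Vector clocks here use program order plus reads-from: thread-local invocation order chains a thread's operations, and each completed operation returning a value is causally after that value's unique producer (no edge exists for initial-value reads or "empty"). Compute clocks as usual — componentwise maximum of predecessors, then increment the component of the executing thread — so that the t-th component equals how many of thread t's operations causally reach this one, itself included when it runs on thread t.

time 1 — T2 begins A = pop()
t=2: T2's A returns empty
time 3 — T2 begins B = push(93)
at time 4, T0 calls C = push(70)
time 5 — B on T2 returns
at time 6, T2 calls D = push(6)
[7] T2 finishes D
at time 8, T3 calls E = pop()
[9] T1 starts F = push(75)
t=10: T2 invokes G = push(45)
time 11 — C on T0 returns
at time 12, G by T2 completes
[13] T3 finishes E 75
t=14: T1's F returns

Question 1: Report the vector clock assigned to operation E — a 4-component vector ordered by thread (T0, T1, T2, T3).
VC(A, invoked at 1): no causal predecessors; +1 on T2 → (0, 0, 1, 0)
VC(F, invoked at 9): no causal predecessors; +1 on T1 → (0, 1, 0, 0)
VC(C, invoked at 4): no causal predecessors; +1 on T0 → (1, 0, 0, 0)
B, invoked 3, takes VC(A)=(0, 0, 1, 0) under max, adds 1 for T2 → (0, 0, 2, 0)
E, invoked 8, takes VC(F)=(0, 1, 0, 0) under max, adds 1 for T3 → (0, 1, 0, 1)
D, invoked 6, takes VC(B)=(0, 0, 2, 0) under max, adds 1 for T2 → (0, 0, 3, 0)
G, invoked 10, takes VC(D)=(0, 0, 3, 0) under max, adds 1 for T2 → (0, 0, 4, 0)
target: VC(E) = (0, 1, 0, 1)

(0, 1, 0, 1)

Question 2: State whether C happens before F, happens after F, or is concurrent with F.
C spans [4,11], F spans [9,14]
the intervals overlap in both directions

concurrent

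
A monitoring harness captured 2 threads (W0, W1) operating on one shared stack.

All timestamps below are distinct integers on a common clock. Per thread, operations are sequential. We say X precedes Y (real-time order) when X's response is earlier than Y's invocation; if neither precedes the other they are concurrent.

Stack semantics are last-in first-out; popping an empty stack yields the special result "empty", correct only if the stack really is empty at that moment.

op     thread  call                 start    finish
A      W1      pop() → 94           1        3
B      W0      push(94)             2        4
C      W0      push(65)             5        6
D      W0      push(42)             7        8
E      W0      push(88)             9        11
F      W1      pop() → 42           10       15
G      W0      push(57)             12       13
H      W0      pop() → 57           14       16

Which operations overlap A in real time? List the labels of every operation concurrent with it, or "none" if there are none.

concurrent with A ([1,3]): every op whose interval crosses 1..3
B [2,4]: concurrent
C [5,6]: after
D [7,8]: after
E [9,11]: after
F [10,15]: after
G [12,13]: after
H [14,16]: after

B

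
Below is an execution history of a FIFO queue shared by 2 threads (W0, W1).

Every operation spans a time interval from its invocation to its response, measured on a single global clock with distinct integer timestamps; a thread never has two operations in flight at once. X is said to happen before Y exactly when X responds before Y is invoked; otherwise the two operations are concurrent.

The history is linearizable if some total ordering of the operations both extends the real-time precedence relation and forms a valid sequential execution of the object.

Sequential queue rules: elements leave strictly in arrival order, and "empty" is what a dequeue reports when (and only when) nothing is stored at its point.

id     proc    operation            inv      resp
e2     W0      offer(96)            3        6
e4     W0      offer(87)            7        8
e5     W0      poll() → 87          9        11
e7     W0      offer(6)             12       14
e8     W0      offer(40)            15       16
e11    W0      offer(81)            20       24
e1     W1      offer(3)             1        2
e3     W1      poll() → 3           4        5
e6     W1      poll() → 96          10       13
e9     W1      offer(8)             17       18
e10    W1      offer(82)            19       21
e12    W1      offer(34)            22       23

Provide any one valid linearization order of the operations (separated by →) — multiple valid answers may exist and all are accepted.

step 1: e1 offer(3) — queue <3>
step 2: e2 offer(96) — queue <3,96>
step 3: e3 poll() → 3 — queue <96>
step 4: e4 offer(87) — queue <96,87>
step 5: e6 poll() → 96 — queue <87>
step 6: e5 poll() → 87 — queue <>
step 7: e7 offer(6) — queue <6>
step 8: e8 offer(40) — queue <6,40>
step 9: e9 offer(8) — queue <6,40,8>
step 10: e10 offer(82) — queue <6,40,8,82>
step 11: e11 offer(81) — queue <6,40,8,82,81>
step 12: e12 offer(34) — queue <6,40,8,82,81,34>

e1 → e2 → e3 → e4 → e6 → e5 → e7 → e8 → e9 → e10 → e11 → e12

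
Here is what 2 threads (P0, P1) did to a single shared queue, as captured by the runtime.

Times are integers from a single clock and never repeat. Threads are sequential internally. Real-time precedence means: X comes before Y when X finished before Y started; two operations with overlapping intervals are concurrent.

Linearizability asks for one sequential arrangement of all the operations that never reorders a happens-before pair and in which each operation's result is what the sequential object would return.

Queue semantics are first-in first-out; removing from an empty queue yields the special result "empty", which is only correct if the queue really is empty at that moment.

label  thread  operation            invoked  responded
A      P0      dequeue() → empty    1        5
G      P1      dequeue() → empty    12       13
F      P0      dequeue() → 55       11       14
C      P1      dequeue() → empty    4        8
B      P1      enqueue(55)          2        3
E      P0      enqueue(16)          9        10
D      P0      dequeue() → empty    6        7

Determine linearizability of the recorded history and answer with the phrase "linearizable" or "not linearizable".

the violation lands at event 8, C's response at time 8: events 1..7 linearize, events 1..8 do not
real-time-consistent orders of the 4 completed operations: 5 — all fail the queue replay
one such order, A, B, C, D, breaks at step 3 where C dequeue() → empty is illegal
one such order, A, B, D, C, breaks at step 3 where D dequeue() → empty is illegal

not linearizable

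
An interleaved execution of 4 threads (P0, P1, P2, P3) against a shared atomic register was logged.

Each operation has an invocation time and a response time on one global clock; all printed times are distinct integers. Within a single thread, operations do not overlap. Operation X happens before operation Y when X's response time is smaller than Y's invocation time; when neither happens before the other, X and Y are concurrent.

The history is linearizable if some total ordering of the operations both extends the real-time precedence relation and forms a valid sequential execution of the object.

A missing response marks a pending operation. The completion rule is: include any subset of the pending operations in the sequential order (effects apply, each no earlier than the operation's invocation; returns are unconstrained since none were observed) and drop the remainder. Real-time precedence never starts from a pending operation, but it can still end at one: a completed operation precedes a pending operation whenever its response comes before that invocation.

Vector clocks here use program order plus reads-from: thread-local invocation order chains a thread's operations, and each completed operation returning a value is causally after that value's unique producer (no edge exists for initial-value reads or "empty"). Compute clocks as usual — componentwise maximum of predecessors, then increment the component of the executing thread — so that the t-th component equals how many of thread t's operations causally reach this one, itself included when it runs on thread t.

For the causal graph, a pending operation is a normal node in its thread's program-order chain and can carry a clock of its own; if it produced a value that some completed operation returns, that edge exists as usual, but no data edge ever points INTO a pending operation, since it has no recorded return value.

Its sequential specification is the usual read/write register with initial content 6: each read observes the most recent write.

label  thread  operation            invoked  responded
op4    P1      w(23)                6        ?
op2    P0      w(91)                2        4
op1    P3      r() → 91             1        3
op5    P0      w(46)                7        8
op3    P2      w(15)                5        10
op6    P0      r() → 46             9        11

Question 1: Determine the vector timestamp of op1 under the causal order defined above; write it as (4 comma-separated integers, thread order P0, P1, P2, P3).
(1, 0, 0, 1)

VC(op3, invoked at 5): no causal predecessors; +1 on P2 → (0, 0, 1, 0)
VC(op4, invoked at 6): no causal predecessors; +1 on P1 → (0, 1, 0, 0)
VC(op2, invoked at 2): no causal predecessors; +1 on P0 → (1, 0, 0, 0)
VC(op1, invoked at 1): max of VC(op2)=(1, 0, 0, 0), then +1 on thread P3 → (1, 0, 0, 1)
VC(op5, invoked at 7): max of VC(op2)=(1, 0, 0, 0), then +1 on thread P0 → (2, 0, 0, 0)
VC(op6, invoked at 9): max of VC(op5)=(2, 0, 0, 0), then +1 on thread P0 → (3, 0, 0, 0)
target: VC(op1) = (1, 0, 0, 1)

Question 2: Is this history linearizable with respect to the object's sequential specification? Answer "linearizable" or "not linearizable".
linearizable

a witness: op2, op1, op3, op4, op5, op6
after step 1 (op2 w(91)): value 91
after step 2 (op1 r() → 91): value 91
after step 3 (op3 w(15)): value 15
after step 4 (op4 w(23) (pending, included)): value 23
after step 5 (op5 w(46)): value 46
after step 6 (op6 r() → 46): value 46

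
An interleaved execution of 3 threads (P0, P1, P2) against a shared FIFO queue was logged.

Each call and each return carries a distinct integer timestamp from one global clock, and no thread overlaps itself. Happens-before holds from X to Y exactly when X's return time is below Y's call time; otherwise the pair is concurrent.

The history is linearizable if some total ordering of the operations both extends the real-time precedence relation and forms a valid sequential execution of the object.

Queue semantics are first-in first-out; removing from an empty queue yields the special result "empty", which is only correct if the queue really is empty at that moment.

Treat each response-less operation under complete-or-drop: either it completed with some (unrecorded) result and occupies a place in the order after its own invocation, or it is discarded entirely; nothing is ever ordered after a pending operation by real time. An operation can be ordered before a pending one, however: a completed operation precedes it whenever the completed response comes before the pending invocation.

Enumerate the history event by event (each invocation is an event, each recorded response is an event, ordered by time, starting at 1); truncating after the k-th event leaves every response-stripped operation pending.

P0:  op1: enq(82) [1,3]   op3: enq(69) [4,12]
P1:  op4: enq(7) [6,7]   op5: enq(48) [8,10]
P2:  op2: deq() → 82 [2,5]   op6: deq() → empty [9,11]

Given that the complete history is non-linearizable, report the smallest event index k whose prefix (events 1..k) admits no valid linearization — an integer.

11

a valid linearization of events 1..10 exists, for instance op1, op2, op3, op4, op5:
step 1: op1 enq(82) — queue <82>
step 2: op2 deq() → 82 — queue <>
step 3: op3 enq(69) (pending, included) — queue <69>
step 4: op4 enq(7) — queue <69,7>
step 5: op5 enq(48) — queue <69,7,48>
once event 11 joins (op6's response, time 11), exhaustive search finds no witness
every completion of the 1 pending operation (op3) was checked; none linearizes
one such order, op1, op2, op4, op5, op6 (pending dropped), breaks at step 5 where op6 deq() → empty is illegal
one such order, op1, op2, op4, op6, op5 (pending dropped), breaks at step 4 where op6 deq() → empty is illegal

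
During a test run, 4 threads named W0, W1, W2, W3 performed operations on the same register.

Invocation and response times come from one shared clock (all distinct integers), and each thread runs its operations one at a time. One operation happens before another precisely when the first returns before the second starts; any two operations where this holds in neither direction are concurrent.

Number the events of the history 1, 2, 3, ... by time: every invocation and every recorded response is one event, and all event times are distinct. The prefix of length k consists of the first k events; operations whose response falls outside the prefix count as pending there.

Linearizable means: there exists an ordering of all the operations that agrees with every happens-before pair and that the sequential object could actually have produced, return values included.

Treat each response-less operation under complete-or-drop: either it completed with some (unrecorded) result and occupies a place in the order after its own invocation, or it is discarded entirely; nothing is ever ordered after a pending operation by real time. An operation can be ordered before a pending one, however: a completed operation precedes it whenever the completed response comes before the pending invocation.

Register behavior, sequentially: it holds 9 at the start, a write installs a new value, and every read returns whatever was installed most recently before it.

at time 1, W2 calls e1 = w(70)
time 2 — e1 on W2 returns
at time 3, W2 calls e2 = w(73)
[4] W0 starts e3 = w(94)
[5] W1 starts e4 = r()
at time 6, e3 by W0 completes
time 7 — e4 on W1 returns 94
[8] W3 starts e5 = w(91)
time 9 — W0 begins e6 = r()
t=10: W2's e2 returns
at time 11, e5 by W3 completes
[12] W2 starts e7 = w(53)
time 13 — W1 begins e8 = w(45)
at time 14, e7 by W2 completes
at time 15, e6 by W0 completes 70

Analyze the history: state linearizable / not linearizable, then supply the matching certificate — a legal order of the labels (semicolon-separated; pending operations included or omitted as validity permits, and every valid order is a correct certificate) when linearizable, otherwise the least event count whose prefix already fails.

not linearizable — minimal violating prefix: 15 events

events 1..14 are fine; event 15 — the response of e6 at time 15 — makes the prefix non-linearizable
7 completed operations, 28 real-time-consistent orders — every register replay fails
include/drop combinations of the 1 pending operation (e8) were all tried; none helps
e.g. e1, e2, e3, e4, e5, e6, e7 (pending dropped): illegal at step 6, since e6 r() → 70 cannot apply there
e.g. e1, e2, e3, e4, e5, e7, e6 (pending dropped): illegal at step 7, since e6 r() → 70 cannot apply there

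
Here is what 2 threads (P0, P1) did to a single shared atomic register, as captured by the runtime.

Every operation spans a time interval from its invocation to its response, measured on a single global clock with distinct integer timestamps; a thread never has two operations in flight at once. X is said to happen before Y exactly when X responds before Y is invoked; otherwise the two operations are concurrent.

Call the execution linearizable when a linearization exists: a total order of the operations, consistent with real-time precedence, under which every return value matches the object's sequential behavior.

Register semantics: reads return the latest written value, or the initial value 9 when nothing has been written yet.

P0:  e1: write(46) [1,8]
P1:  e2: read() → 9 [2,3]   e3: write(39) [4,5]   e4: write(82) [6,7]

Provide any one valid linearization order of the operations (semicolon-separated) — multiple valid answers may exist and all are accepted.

step 1: e2 read() → 9 — value 9
step 2: e1 write(46) — value 46
step 3: e3 write(39) — value 39
step 4: e4 write(82) — value 82

e2; e1; e3; e4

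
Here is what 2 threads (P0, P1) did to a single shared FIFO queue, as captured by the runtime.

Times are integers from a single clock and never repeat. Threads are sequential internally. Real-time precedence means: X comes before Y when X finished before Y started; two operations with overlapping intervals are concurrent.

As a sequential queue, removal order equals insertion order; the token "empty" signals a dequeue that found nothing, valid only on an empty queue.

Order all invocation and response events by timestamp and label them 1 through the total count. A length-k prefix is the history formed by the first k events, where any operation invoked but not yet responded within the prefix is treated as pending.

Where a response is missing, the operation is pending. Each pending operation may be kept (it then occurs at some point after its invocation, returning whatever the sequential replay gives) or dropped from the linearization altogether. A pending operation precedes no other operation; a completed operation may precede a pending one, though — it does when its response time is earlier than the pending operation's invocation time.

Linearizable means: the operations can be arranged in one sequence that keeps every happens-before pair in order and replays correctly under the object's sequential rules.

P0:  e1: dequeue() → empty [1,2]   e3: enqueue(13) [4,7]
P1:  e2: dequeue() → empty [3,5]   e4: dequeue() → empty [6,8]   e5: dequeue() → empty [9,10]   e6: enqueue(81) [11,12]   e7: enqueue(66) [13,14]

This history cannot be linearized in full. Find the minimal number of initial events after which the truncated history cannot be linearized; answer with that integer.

events 1..9 are linearizable, e.g. via e1, e2, e4, e3:
after step 1 (e1 dequeue() → empty): queue <>
after step 2 (e2 dequeue() → empty): queue <>
after step 3 (e4 dequeue() → empty): queue <>
after step 4 (e3 enqueue(13)): queue <13>
adding event 10 (e5 responds at 10) leaves no legal real-time order
take e1, e2, e3, e4, e5: step 4 already fails, because e4 dequeue() → empty cannot occur there
take e1, e2, e4, e3, e5: step 5 already fails, because e5 dequeue() → empty cannot occur there

10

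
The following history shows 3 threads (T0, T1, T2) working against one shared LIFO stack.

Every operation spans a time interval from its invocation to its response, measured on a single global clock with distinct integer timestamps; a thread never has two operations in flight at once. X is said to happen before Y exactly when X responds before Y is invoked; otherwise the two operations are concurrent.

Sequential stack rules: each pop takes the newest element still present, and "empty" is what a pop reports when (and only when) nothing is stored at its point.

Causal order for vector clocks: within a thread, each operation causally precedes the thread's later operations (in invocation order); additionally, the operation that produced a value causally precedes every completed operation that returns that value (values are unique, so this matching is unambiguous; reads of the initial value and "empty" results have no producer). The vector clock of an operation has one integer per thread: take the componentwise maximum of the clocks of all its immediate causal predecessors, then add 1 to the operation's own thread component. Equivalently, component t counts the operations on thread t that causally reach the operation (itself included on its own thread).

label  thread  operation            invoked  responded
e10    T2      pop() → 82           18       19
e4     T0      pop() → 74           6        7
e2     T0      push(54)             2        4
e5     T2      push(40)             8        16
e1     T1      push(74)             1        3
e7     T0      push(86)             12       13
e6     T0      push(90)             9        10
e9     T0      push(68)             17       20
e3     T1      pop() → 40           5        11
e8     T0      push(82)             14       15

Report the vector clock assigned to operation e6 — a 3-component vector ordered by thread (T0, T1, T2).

(3, 1, 0)

e5 (invocation 8): nothing precedes it; T2's component alone gives (0, 0, 1)
e1 (invocation 1): nothing precedes it; T1's component alone gives (0, 1, 0)
e2 (invocation 2): nothing precedes it; T0's component alone gives (1, 0, 0)
e3, invoked 5, takes VC(e1)=(0, 1, 0), VC(e5)=(0, 0, 1) under max, adds 1 for T1 → (0, 2, 1)
e4, invoked 6, takes VC(e1)=(0, 1, 0), VC(e2)=(1, 0, 0) under max, adds 1 for T0 → (2, 1, 0)
e6, invoked 9, takes VC(e4)=(2, 1, 0) under max, adds 1 for T0 → (3, 1, 0)
e7, invoked 12, takes VC(e6)=(3, 1, 0) under max, adds 1 for T0 → (4, 1, 0)
e8, invoked 14, takes VC(e7)=(4, 1, 0) under max, adds 1 for T0 → (5, 1, 0)
e9, invoked 17, takes VC(e8)=(5, 1, 0) under max, adds 1 for T0 → (6, 1, 0)
e10, invoked 18, takes VC(e5)=(0, 0, 1), VC(e8)=(5, 1, 0) under max, adds 1 for T2 → (5, 1, 2)
target: VC(e6) = (3, 1, 0)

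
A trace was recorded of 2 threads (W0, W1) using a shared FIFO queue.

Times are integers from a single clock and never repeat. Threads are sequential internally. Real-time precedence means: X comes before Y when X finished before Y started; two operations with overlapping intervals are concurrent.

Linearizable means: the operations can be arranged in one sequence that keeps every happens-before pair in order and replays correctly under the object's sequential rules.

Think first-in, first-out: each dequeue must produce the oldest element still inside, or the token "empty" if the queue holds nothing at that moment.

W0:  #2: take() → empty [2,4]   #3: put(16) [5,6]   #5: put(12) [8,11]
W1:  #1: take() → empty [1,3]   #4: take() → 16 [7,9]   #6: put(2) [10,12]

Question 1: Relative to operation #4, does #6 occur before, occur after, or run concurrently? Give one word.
Answer: after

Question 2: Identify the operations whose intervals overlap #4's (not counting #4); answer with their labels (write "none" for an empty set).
Answer: #5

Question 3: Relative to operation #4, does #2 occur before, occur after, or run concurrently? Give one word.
Answer: before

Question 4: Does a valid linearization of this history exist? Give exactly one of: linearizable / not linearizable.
linearizable

one valid linearization: #1, #2, #3, #4, #5, #6
after step 1 (#1 take() → empty): queue <>
after step 2 (#2 take() → empty): queue <>
after step 3 (#3 put(16)): queue <16>
after step 4 (#4 take() → 16): queue <>
after step 5 (#5 put(12)): queue <12>
after step 6 (#6 put(2)): queue <12,2>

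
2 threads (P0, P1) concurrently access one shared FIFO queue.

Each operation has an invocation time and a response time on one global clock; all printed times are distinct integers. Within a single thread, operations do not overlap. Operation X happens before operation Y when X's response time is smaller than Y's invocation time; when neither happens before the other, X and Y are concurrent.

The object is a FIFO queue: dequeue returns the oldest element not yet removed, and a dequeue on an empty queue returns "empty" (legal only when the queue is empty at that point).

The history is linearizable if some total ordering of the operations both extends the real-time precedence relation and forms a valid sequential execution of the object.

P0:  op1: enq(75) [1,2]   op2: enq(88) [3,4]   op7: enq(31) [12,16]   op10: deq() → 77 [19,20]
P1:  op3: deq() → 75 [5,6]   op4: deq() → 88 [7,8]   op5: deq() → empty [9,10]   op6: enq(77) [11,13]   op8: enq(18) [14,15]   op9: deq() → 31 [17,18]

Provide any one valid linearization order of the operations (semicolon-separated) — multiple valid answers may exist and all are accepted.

op1; op2; op3; op4; op5; op7; op6; op8; op9; op10

after step 1 (op1 enq(75)): queue <75>
after step 2 (op2 enq(88)): queue <75,88>
after step 3 (op3 deq() → 75): queue <88>
after step 4 (op4 deq() → 88): queue <>
after step 5 (op5 deq() → empty): queue <>
after step 6 (op7 enq(31)): queue <31>
after step 7 (op6 enq(77)): queue <31,77>
after step 8 (op8 enq(18)): queue <31,77,18>
after step 9 (op9 deq() → 31): queue <77,18>
after step 10 (op10 deq() → 77): queue <18>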